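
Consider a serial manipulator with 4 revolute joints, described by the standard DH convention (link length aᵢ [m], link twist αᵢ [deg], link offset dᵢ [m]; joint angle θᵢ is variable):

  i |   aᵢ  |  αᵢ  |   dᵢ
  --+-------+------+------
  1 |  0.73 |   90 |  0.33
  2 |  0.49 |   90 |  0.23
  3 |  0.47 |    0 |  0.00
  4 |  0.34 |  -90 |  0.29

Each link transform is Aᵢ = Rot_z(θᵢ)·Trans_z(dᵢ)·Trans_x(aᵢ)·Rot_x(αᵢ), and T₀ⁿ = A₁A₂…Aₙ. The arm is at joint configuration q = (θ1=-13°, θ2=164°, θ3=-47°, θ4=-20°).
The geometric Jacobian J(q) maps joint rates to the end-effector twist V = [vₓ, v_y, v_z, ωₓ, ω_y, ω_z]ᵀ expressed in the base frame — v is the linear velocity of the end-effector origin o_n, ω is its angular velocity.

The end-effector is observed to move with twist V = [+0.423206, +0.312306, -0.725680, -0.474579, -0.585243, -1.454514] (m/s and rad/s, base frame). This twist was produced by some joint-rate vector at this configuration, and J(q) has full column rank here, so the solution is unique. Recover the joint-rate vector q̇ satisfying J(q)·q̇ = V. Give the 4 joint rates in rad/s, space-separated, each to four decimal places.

-0.3010 0.6770 -0.6580 -0.5420

o_n = [0.0016, 0.4376, 0.8688]
J₁: ẑ×o_n = [-0.4376, 0.0016, 0.0000], ω = ẑ
J2: z=[-0.2250, -0.9744, 0.0000] o=[0.7113, -0.1642, 0.3300] → [-0.5250, 0.1212, -0.8269, -0.2250, -0.9744, 0.0000]
J3: z=[0.2686, -0.0620, 0.9613] o=[0.2006, -0.2824, 0.4651] → [-0.7171, -0.2998, 0.1810, 0.2686, -0.0620, 0.9613]
J4: z=[0.2686, -0.0620, 0.9613] o=[-0.0223, 0.1219, 0.5534] → [-0.3230, -0.0618, 0.0863, 0.2686, -0.0620, 0.9613]
q̇ = J⁺·V = [-0.3010, 0.6770, -0.6580, -0.5420]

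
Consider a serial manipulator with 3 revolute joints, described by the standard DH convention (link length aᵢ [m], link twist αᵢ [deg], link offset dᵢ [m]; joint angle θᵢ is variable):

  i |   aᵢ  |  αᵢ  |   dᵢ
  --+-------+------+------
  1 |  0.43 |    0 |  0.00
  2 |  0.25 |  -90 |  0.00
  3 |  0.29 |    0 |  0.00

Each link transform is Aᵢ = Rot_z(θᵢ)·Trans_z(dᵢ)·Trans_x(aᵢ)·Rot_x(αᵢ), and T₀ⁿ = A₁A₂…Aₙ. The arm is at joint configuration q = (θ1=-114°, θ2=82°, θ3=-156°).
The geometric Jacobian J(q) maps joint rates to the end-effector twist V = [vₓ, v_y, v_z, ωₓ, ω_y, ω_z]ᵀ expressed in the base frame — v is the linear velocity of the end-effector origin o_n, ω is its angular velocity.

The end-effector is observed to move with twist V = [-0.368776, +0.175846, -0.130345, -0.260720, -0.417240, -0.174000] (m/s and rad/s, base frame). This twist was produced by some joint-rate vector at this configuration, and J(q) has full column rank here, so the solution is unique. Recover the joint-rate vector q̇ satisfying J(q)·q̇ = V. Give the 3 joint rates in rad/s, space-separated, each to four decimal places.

o_n = [-0.1876, -0.3849, 0.1180]
J₁: ẑ×o_n = [0.3849, -0.1876, 0.0000], ω = ẑ
J2: z=[0.0000, 0.0000, 1.0000] o=[-0.1749, -0.3928, 0.0000] → [-0.0079, -0.0127, 0.0000, 0.0000, 0.0000, 1.0000]
J3: z=[0.5299, 0.8480, 0.0000] o=[0.0371, -0.5253, 0.0000] → [0.1000, -0.0625, 0.2649, 0.5299, 0.8480, 0.0000]
q̇ = J⁺·V = [-0.8170, 0.6430, -0.4920]

-0.8170 0.6430 -0.4920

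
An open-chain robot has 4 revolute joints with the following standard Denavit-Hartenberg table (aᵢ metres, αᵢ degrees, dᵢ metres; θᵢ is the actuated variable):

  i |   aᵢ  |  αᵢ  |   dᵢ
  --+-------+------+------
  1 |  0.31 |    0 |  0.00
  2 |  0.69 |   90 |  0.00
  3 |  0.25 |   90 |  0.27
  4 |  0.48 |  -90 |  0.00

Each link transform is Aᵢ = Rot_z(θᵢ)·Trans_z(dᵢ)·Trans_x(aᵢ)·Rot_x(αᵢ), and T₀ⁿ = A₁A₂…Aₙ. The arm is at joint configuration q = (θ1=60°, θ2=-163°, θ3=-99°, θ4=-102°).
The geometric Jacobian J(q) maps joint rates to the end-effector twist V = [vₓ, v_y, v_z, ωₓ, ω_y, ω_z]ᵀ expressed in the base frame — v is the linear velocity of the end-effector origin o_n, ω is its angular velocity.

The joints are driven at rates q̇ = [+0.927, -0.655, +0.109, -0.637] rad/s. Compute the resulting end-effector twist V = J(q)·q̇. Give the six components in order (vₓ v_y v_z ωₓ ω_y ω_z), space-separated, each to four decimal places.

o_n = [0.1995, -0.4258, -0.1484]
J₁: ẑ×o_n = [0.4258, 0.1995, -0.0000], ω = ẑ
J2: z=[0.0000, 0.0000, 1.0000] o=[0.1550, 0.2685, 0.0000] → [0.6943, 0.0445, -0.0000, 0.0000, 0.0000, 1.0000]
J3: z=[-0.9744, 0.2250, 0.0000] o=[-0.0002, -0.4038, 0.0000] → [-0.0334, -0.1446, -0.0235, -0.9744, 0.2250, 0.0000]
J4: z=[0.2222, 0.9624, 0.1564] o=[-0.2545, -0.3050, -0.2469] → [0.1138, 0.0491, -0.4637, 0.2222, 0.9624, 0.1564]
V = J·q̇ = [-0.1361, 0.1087, 0.2928, -0.2477, -0.5885, 0.1724]

-0.1361 0.1087 0.2928 -0.2477 -0.5885 0.1724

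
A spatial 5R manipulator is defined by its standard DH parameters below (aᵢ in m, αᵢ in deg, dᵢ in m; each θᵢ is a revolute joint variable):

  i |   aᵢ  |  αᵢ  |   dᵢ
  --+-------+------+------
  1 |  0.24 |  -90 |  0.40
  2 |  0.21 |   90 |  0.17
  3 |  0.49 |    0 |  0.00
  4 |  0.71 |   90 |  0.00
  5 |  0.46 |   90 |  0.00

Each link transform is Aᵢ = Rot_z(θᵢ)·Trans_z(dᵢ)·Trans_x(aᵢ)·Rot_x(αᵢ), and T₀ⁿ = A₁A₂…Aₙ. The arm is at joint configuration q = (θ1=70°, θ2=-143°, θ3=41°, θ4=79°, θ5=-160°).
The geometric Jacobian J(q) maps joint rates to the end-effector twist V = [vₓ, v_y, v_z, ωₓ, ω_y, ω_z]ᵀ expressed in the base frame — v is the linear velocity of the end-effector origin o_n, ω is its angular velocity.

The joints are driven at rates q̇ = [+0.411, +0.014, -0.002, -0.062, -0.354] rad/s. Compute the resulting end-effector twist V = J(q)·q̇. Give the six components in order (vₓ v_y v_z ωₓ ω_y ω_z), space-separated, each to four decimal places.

-0.1001 -0.4132 -0.0922 0.2501 0.2105 0.2776

o_n = [-0.6938, 0.2339, 0.7910]
J₁: ẑ×o_n = [-0.2339, -0.6938, 0.0000], ω = ẑ
J2: z=[-0.9397, 0.3420, 0.0000] o=[0.0821, 0.2255, 0.4000] → [0.1337, 0.3674, 0.2575, -0.9397, 0.3420, 0.0000]
J3: z=[-0.2058, -0.5655, -0.7986] o=[-0.1350, 0.1261, 0.5264] → [-0.0635, 0.5008, -0.3382, -0.2058, -0.5655, -0.7986]
J4: z=[-0.2058, -0.5655, -0.7986] o=[-0.5381, -0.0415, 0.7489] → [0.1962, 0.1330, -0.1448, -0.2058, -0.5655, -0.7986]
J5: z=[-0.7064, -0.4789, 0.5212] o=[-1.0189, 0.4352, 0.5353] → [-0.0176, 0.3501, 0.2979, -0.7064, -0.4789, 0.5212]
V = J·q̇ = [-0.1001, -0.4132, -0.0922, 0.2501, 0.2105, 0.2776]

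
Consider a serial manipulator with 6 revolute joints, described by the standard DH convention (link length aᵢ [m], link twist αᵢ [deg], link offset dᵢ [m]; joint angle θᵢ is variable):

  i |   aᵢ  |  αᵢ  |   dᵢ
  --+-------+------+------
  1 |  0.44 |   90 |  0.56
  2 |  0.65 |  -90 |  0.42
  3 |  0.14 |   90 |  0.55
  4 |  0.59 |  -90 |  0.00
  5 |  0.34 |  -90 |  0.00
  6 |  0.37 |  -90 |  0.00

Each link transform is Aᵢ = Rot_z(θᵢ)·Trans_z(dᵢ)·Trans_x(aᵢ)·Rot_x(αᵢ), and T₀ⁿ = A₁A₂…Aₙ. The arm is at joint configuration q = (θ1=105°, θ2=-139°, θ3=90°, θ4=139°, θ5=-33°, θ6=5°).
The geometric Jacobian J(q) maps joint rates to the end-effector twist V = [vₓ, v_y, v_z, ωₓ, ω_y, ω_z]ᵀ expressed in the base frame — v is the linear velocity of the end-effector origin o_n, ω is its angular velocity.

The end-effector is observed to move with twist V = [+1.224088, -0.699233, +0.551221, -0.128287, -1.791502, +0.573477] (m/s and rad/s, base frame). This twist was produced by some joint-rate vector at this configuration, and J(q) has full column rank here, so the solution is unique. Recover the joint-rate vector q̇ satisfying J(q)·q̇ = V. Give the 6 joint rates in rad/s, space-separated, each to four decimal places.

-0.6270 -0.8120 -0.9810 -0.2950 0.9310 -0.9400

o_n = [0.9724, 0.8245, -1.1395]
J₁: ẑ×o_n = [-0.8245, 0.9724, 0.0000], ω = ẑ
J2: z=[0.9659, 0.2588, 0.0000] o=[-0.1139, 0.4250, 0.5600] → [-0.4399, 1.6416, 0.1047, 0.9659, 0.2588, 0.0000]
J3: z=[-0.1698, 0.6337, -0.7547] o=[0.4188, 0.0599, 0.1336] → [-0.2297, -0.6340, -0.4806, -0.1698, 0.6337, -0.7547]
J4: z=[0.1953, -0.7290, -0.6561] o=[0.1902, 0.3722, -0.2815] → [0.9222, -0.3456, 0.6586, 0.1953, -0.7290, -0.6561]
J5: z=[0.7619, -0.3085, 0.5696] o=[0.5545, 0.7327, -0.5737] → [0.1223, 0.6691, 0.1988, 0.7619, -0.3085, 0.5696]
J6: z=[0.1725, 0.9442, 0.2805] o=[0.7668, 0.7720, -0.8363] → [-0.3009, 0.1100, -0.1850, 0.1725, 0.9442, 0.2805]
q̇ = J⁺·V = [-0.6270, -0.8120, -0.9810, -0.2950, 0.9310, -0.9400]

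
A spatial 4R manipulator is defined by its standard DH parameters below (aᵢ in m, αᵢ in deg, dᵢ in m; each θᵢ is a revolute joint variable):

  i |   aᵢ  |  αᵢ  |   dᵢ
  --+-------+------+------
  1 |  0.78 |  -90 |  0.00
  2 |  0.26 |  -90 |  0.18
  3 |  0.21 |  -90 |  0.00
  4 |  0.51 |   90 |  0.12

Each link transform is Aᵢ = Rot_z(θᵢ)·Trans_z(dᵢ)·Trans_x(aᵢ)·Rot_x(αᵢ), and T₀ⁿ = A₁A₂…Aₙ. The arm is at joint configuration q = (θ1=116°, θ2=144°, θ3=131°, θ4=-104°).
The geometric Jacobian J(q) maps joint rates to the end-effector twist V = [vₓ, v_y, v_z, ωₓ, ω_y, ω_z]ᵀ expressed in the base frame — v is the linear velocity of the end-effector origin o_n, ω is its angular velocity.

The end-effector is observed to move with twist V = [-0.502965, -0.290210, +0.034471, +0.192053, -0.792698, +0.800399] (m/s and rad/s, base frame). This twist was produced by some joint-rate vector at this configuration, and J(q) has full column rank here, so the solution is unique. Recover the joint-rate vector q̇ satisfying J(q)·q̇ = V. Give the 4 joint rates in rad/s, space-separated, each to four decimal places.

0.5770 0.6210 0.6490 -0.6800

o_n = [-0.3483, 0.2730, 0.3342]
J₁: ẑ×o_n = [-0.2730, -0.3483, 0.0000], ω = ẑ
J2: z=[-0.8988, -0.4384, 0.0000] o=[-0.3419, 0.7011, 0.0000] → [-0.1465, 0.3003, 0.3820, -0.8988, -0.4384, 0.0000]
J3: z=[0.2577, -0.5283, 0.8090] o=[-0.4115, 0.4331, -0.1528] → [-0.1277, -0.0743, -0.0078, 0.2577, -0.5283, 0.8090]
J4: z=[-0.8573, 0.2612, 0.4436] o=[-0.3179, 0.6028, -0.0718] → [0.2523, 0.3346, 0.2906, -0.8573, 0.2612, 0.4436]
q̇ = J⁺·V = [0.5770, 0.6210, 0.6490, -0.6800]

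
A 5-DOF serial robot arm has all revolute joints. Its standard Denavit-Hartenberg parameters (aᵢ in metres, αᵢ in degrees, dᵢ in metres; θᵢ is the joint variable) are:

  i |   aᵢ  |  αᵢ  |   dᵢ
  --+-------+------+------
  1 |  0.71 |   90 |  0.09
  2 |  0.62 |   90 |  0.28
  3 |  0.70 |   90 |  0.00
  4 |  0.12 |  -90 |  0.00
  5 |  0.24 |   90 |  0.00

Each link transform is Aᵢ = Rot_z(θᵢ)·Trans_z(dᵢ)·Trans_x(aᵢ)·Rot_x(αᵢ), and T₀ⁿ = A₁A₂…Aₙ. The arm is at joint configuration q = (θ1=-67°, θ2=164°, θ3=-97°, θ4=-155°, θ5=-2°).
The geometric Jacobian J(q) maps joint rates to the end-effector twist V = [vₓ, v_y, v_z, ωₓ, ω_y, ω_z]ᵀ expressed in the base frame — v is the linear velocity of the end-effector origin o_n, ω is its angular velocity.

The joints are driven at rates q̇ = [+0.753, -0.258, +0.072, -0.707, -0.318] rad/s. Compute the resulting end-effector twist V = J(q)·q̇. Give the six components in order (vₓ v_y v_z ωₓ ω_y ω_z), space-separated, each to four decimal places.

o_n = [0.1313, -0.0789, 0.0999]
J₁: ẑ×o_n = [0.0789, 0.1313, -0.0000], ω = ẑ
J2: z=[-0.9205, -0.3907, 0.0000] o=[0.2774, -0.6536, 0.0900] → [-0.0039, 0.0091, -0.5861, -0.9205, -0.3907, 0.0000]
J3: z=[0.1077, -0.2537, 0.9613] o=[-0.2132, -0.2144, 0.2609] → [-0.0894, 0.3485, 0.1020, 0.1077, -0.2537, 0.9613]
J4: z=[0.2606, -0.9259, -0.2736] o=[0.4584, -0.0184, 0.2374] → [0.1108, 0.1253, -0.3186, 0.2606, -0.9259, -0.2736]
J5: z=[0.3079, 0.3483, -0.8854] o=[0.3486, -0.0360, 0.1923] → [-0.0702, 0.2208, 0.0625, 0.3079, 0.3483, -0.8854]
V = J·q̇ = [-0.0021, -0.0372, 0.3640, -0.0369, 0.6264, 1.2972]

-0.0021 -0.0372 0.3640 -0.0369 0.6264 1.2972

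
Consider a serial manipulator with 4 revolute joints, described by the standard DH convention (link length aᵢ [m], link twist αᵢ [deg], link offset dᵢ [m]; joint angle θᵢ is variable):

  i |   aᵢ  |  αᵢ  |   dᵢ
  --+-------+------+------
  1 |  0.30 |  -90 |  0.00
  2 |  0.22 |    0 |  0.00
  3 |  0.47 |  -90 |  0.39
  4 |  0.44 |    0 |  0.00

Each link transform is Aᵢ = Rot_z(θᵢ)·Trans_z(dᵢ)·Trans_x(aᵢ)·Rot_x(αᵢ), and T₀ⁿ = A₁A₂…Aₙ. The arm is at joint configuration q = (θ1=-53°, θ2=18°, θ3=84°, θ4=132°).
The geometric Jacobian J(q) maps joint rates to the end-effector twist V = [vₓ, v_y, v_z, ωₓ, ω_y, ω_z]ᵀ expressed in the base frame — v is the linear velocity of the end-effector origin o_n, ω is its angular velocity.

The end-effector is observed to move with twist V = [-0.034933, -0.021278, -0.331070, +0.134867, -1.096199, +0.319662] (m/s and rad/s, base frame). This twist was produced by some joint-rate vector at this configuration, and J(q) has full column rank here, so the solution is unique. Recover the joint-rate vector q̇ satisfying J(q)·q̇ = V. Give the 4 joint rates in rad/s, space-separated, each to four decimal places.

o_n = [0.3348, -0.3396, -0.2397]
J₁: ẑ×o_n = [0.3396, 0.3348, -0.0000], ω = ẑ
J2: z=[0.7986, 0.6018, 0.0000] o=[0.1805, -0.2396, 0.0000] → [-0.1443, 0.1915, -0.1727, 0.7986, 0.6018, 0.0000]
J3: z=[0.7986, 0.6018, 0.0000] o=[0.3065, -0.4067, -0.0680] → [-0.1034, 0.1372, 0.0365, 0.7986, 0.6018, 0.0000]
J4: z=[-0.5887, 0.7812, 0.2079] o=[0.5591, -0.0939, -0.5277] → [0.2760, 0.1229, 0.3198, -0.5887, 0.7812, 0.2079]
q̇ = J⁺·V = [0.5230, -0.0090, -0.5430, -0.9780]

0.5230 -0.0090 -0.5430 -0.9780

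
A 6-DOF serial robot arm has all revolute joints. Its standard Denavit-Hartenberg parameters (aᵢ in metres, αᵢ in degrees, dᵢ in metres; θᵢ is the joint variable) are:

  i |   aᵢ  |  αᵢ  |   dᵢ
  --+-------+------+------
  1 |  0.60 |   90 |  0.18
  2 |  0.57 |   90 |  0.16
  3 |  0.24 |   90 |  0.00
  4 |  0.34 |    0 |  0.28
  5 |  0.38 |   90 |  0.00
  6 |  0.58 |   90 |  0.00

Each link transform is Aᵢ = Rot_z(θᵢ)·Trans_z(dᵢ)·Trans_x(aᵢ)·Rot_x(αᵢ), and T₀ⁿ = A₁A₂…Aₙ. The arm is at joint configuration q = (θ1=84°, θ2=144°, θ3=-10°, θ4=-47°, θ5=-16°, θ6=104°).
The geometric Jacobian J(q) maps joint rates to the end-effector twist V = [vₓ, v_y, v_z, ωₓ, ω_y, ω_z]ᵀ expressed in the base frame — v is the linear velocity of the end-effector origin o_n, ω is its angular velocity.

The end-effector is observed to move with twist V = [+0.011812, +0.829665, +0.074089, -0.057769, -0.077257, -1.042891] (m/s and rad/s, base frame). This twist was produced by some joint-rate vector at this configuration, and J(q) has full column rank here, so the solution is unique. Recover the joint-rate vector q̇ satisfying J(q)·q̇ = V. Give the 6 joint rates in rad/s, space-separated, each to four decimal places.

0.1410 -0.2750 -0.6710 -0.0970 -0.0160 0.7390

o_n = [-0.8165, -0.3939, 0.3912]
J₁: ẑ×o_n = [0.3939, -0.8165, 0.0000], ω = ẑ
J2: z=[0.9945, -0.1045, 0.0000] o=[0.0627, 0.5967, 0.1800] → [-0.0221, -0.2101, -1.0771, 0.9945, -0.1045, 0.0000]
J3: z=[0.0614, 0.5846, 0.8090] o=[0.1736, 0.1214, 0.5150] → [0.3445, -0.7934, 0.5471, 0.0614, 0.5846, 0.8090]
J4: z=[-0.9647, 0.2427, -0.1021] o=[0.1122, -0.0644, 0.6540] → [-0.0974, -0.1587, 0.5432, -0.9647, 0.2427, -0.1021]
J5: z=[-0.9647, 0.2427, -0.1021] o=[-0.2326, -0.3214, 0.5584] → [-0.0480, -0.1017, 0.2117, -0.9647, 0.2427, -0.1021]
J6: z=[0.2002, 0.4244, -0.8831] o=[-0.2975, -0.6529, 0.3844] → [0.2316, 0.4569, 0.2721, 0.2002, 0.4244, -0.8831]
q̇ = J⁺·V = [0.1410, -0.2750, -0.6710, -0.0970, -0.0160, 0.7390]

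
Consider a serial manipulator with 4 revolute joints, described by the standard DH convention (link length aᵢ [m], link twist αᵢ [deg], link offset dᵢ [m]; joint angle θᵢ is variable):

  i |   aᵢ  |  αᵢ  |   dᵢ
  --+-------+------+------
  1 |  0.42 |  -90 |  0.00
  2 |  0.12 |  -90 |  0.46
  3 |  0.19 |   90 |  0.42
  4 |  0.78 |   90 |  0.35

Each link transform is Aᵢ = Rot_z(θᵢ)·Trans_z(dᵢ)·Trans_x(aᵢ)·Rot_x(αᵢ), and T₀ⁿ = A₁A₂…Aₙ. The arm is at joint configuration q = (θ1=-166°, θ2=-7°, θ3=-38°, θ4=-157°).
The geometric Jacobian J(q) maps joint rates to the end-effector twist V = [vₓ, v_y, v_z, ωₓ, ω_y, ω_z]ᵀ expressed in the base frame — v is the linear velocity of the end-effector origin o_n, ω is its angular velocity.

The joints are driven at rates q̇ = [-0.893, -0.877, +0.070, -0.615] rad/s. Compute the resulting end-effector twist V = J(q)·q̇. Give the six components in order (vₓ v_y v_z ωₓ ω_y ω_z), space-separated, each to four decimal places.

o_n = [0.1709, -0.3807, -0.1767]
J₁: ẑ×o_n = [0.3807, 0.1709, -0.0000], ω = ẑ
J2: z=[0.2419, -0.9703, 0.0000] o=[-0.4075, -0.1016, 0.0000] → [0.1715, 0.0428, 0.4937, 0.2419, -0.9703, 0.0000]
J3: z=[-0.1182, -0.0295, -0.9925] o=[-0.4118, -0.5768, 0.0146] → [0.2002, -0.6010, -0.0060, -0.1182, -0.0295, -0.9925]
J4: z=[0.7836, -0.6168, -0.0750] o=[-0.5774, -0.7386, -0.3840] → [-0.1010, -0.2186, 0.7419, 0.7836, -0.6168, -0.0750]
V = J·q̇ = [-0.4142, -0.0977, -0.8897, -0.7023, 1.2282, -0.9163]

-0.4142 -0.0977 -0.8897 -0.7023 1.2282 -0.9163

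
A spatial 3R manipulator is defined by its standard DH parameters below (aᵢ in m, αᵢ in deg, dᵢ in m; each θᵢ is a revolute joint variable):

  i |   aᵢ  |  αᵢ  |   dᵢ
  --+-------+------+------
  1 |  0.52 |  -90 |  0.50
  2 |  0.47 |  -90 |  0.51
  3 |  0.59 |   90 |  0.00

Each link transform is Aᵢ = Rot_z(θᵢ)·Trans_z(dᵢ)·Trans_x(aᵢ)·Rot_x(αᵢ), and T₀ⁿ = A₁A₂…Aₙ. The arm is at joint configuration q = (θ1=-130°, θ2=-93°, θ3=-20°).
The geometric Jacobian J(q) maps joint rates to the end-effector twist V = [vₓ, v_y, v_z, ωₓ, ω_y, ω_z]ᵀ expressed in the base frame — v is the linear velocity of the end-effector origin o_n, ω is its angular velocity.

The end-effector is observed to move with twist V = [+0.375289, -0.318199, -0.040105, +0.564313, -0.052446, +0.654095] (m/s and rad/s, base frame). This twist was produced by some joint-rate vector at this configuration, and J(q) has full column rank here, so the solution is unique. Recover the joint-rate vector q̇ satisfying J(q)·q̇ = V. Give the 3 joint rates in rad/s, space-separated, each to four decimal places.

0.6710 0.4660 -0.3230

o_n = [0.2455, -0.8148, 1.5230]
J₁: ẑ×o_n = [0.8148, 0.2455, -0.0000], ω = ẑ
J2: z=[0.7660, -0.6428, 0.0000] o=[-0.3342, -0.3983, 0.5000] → [-0.6576, -0.7837, 0.0536, 0.7660, -0.6428, 0.0000]
J3: z=[-0.6419, -0.7650, 0.0523] o=[0.0722, -0.7073, 0.9694] → [-0.4179, 0.3645, 0.2015, -0.6419, -0.7650, 0.0523]
q̇ = J⁺·V = [0.6710, 0.4660, -0.3230]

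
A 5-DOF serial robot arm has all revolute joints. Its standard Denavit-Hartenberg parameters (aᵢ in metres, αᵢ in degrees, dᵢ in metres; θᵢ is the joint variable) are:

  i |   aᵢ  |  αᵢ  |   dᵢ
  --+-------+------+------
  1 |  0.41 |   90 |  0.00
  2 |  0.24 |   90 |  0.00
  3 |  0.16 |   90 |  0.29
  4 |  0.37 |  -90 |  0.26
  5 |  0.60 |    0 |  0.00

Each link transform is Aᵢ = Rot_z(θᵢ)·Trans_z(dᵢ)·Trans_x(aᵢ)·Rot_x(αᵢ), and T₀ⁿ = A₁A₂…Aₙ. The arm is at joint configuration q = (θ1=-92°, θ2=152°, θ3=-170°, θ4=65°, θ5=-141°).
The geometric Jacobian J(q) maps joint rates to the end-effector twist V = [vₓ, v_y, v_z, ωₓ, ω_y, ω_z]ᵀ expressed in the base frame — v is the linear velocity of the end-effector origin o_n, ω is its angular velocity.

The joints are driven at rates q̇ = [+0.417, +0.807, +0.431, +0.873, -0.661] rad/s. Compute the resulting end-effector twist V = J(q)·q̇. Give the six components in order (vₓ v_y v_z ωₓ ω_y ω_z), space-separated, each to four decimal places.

0.5979 -0.1607 -0.2469 -1.5871 -0.6710 0.2028

o_n = [-0.6241, -0.4733, 0.1845]
J₁: ẑ×o_n = [0.4733, -0.6241, 0.0000], ω = ẑ
J2: z=[-0.9994, 0.0349, 0.0000] o=[-0.0143, -0.4098, 0.0000] → [0.0064, 0.1844, 0.0848, -0.9994, 0.0349, 0.0000]
J3: z=[-0.0164, -0.4692, 0.8829] o=[-0.0069, -0.1980, 0.1127] → [0.2094, -0.5438, -0.2851, -0.0164, -0.4692, 0.8829]
J4: z=[-0.9896, -0.1189, -0.0815] o=[0.0112, -0.4740, 0.2948] → [0.0132, -0.0573, -0.0763, -0.9896, -0.1189, -0.0815]
J5: z=[-0.1367, 0.5948, 0.7922] o=[-0.2291, -0.7991, 0.4973] → [-0.4442, -0.3556, 0.1904, -0.1367, 0.5948, 0.7922]
V = J·q̇ = [0.5979, -0.1607, -0.2469, -1.5871, -0.6710, 0.2028]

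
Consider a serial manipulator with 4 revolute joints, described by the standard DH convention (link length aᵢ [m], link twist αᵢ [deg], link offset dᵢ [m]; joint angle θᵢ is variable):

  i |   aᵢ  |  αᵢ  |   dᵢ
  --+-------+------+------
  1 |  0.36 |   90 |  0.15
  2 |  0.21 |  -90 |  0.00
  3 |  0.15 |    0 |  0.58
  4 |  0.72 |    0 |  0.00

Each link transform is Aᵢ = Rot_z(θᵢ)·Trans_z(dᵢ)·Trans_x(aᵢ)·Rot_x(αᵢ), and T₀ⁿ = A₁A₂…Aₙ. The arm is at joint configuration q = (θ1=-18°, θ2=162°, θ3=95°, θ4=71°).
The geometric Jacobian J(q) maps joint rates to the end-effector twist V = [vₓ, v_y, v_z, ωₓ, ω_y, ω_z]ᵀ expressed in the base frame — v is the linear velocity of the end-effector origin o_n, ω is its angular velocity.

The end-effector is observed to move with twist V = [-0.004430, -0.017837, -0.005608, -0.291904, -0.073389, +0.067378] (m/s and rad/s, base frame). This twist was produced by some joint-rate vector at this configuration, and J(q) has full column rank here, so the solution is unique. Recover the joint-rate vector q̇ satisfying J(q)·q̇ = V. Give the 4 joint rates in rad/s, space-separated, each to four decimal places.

o_n = [0.7257, 0.1045, -0.5566]
J₁: ẑ×o_n = [-0.1045, 0.7257, 0.0000], ω = ẑ
J2: z=[-0.3090, -0.9511, 0.0000] o=[0.3424, -0.1112, 0.1500] → [0.6721, -0.2184, 0.2979, -0.3090, -0.9511, 0.0000]
J3: z=[-0.2939, 0.0955, -0.9511] o=[0.1524, -0.0495, 0.2149] → [0.0728, -0.7720, -0.1000, -0.2939, 0.0955, -0.9511]
J4: z=[-0.2939, 0.0955, -0.9511] o=[0.0400, 0.1441, -0.3408] → [-0.0583, -0.7156, -0.0538, -0.2939, 0.0955, -0.9511]
q̇ = J⁺·V = [0.8520, 0.1600, 0.1920, 0.6330]

0.8520 0.1600 0.1920 0.6330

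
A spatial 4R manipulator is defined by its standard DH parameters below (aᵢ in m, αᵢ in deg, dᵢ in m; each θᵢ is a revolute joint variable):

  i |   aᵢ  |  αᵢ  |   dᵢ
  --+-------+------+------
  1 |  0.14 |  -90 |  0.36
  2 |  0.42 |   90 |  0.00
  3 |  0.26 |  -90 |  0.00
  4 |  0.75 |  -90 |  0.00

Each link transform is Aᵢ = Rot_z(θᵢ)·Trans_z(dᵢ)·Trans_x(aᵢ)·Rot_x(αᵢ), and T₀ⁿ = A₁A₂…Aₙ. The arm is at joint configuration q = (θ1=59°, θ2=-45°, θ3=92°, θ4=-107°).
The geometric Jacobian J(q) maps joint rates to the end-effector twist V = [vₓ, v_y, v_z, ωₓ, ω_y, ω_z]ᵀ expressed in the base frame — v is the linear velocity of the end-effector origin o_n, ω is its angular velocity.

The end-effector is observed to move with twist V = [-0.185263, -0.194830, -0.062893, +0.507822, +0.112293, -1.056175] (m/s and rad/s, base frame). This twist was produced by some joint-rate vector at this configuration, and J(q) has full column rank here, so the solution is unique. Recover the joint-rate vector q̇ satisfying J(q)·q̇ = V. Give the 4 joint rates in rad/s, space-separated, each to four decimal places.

-0.6800 -0.3770 -0.5190 0.0130

o_n = [-0.0715, -0.0401, 1.1631]
J₁: ẑ×o_n = [0.0401, -0.0715, 0.0000], ω = ẑ
J2: z=[-0.8572, 0.5150, 0.0000] o=[0.0721, 0.1200, 0.3600] → [0.4136, 0.6884, 0.2112, -0.8572, 0.5150, 0.0000]
J3: z=[-0.3642, -0.6061, 0.7071] o=[0.2251, 0.3746, 0.6570] → [-0.0136, -0.0254, -0.0288, -0.3642, -0.6061, 0.7071]
J4: z=[-0.3341, -0.6237, -0.7067] o=[-0.0010, 0.5029, 0.6506] → [-0.7034, 0.2211, 0.1374, -0.3341, -0.6237, -0.7067]
q̇ = J⁺·V = [-0.6800, -0.3770, -0.5190, 0.0130]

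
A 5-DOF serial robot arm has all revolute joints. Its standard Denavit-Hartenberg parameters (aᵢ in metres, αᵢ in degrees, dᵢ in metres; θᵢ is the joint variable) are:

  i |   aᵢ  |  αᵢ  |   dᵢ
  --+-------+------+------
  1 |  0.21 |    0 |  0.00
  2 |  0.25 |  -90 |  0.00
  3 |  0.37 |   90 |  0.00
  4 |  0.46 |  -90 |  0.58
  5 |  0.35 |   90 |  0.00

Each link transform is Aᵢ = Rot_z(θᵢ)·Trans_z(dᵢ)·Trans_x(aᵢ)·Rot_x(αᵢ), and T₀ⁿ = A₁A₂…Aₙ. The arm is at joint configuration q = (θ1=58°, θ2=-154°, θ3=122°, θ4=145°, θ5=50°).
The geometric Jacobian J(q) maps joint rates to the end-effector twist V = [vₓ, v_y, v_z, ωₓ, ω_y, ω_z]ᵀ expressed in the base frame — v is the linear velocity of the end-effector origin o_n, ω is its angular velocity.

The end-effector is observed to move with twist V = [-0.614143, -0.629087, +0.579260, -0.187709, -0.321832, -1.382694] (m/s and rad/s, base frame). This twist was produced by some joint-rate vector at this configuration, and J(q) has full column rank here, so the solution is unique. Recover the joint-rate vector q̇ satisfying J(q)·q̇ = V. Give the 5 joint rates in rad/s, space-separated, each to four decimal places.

-0.5530 -0.0750 -0.8100 0.6880 -0.8020

o_n = [0.4377, -0.4754, -0.0032]
J₁: ẑ×o_n = [0.4754, 0.4377, -0.0000], ω = ẑ
J2: z=[0.0000, 0.0000, 1.0000] o=[0.1113, 0.1781, 0.0000] → [0.6535, 0.3264, -0.0000, 0.0000, 0.0000, 1.0000]
J3: z=[0.9945, -0.1045, 0.0000] o=[0.0852, -0.0705, 0.0000] → [0.0003, 0.0032, -0.3658, 0.9945, -0.1045, 0.0000]
J4: z=[-0.0886, -0.8434, -0.5299] o=[0.1056, 0.1245, -0.3138] → [-0.5798, -0.1484, 0.3332, -0.0886, -0.8434, -0.5299]
J5: z=[-0.8464, -0.2167, 0.4864] o=[0.2958, -0.5909, -0.3016] → [-0.1208, 0.3216, -0.0670, -0.8464, -0.2167, 0.4864]
q̇ = J⁺·V = [-0.5530, -0.0750, -0.8100, 0.6880, -0.8020]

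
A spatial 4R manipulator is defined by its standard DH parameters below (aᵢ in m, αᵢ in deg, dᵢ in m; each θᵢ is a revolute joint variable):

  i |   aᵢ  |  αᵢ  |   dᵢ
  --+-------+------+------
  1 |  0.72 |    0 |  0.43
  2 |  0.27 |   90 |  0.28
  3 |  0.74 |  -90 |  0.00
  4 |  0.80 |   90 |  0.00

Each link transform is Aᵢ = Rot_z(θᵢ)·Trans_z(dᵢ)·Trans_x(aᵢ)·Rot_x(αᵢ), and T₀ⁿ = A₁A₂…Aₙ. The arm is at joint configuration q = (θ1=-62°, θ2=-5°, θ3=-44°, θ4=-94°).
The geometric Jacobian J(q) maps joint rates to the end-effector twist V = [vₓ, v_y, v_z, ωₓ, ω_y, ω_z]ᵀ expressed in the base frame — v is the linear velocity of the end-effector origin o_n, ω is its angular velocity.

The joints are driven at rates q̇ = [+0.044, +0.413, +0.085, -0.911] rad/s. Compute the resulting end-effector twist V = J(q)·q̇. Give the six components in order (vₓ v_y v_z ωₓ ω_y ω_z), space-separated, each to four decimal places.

0.3493 0.2793 0.5469 -0.3255 0.5493 -0.1983

o_n = [-0.0988, -1.6491, 0.2347]
J₁: ẑ×o_n = [1.6491, -0.0988, 0.0000], ω = ẑ
J2: z=[0.0000, 0.0000, 1.0000] o=[0.3380, -0.6357, 0.4300] → [1.0134, -0.4368, 0.0000, 0.0000, 0.0000, 1.0000]
J3: z=[-0.9205, -0.3907, 0.0000] o=[0.4435, -0.8843, 0.7100] → [0.1857, -0.4375, 0.4922, -0.9205, -0.3907, 0.0000]
J4: z=[0.2714, -0.6394, 0.7193] o=[0.6515, -1.3743, 0.1960] → [0.1729, -0.5502, -0.5544, 0.2714, -0.6394, 0.7193]
V = J·q̇ = [0.3493, 0.2793, 0.5469, -0.3255, 0.5493, -0.1983]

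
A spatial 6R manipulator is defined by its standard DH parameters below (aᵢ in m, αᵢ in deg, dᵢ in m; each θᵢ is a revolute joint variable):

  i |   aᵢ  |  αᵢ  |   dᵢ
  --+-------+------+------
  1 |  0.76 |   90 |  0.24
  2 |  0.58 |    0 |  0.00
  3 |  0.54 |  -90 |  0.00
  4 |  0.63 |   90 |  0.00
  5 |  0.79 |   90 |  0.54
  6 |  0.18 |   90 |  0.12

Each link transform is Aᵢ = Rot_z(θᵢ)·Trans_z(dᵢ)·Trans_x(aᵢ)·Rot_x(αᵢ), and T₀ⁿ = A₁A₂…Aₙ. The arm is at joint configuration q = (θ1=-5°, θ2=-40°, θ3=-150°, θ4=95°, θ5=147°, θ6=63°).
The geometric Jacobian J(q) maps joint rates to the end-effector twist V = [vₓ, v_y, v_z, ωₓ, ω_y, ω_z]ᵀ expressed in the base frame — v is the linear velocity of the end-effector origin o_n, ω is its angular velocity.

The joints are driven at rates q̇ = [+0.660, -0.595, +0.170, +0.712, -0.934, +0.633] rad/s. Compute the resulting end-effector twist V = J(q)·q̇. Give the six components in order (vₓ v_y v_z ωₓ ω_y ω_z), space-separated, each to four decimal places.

o_n = [-0.1149, 0.0356, -0.4840]
J₁: ẑ×o_n = [-0.0356, -0.1149, 0.0000], ω = ẑ
J2: z=[-0.0872, -0.9962, 0.0000] o=[0.7571, -0.0662, 0.2400] → [0.7213, -0.0631, -0.8776, -0.0872, -0.9962, 0.0000]
J3: z=[-0.0872, -0.9962, 0.0000] o=[1.1997, -0.1050, -0.1328] → [0.3499, -0.0306, -1.3219, -0.0872, -0.9962, 0.0000]
J4: z=[-0.1730, 0.0151, -0.9848] o=[0.6700, -0.0586, -0.0390] → [0.0860, 0.6960, -0.0044, -0.1730, 0.0151, -0.9848]
J5: z=[-0.9697, 0.1723, 0.1730] o=[0.7785, 0.5619, -0.0486] → [0.0160, -0.5768, 0.6643, -0.9697, 0.1723, 0.1730]
J6: z=[-0.0512, 0.5491, -0.8342] o=[0.0663, 0.0089, -0.3689] → [-0.0410, 0.1452, 0.0981, -0.0512, 0.5491, -0.8342]
V = J·q̇ = [-0.3728, 1.0827, -0.2641, 0.7872, 0.6208, -0.7308]

-0.3728 1.0827 -0.2641 0.7872 0.6208 -0.7308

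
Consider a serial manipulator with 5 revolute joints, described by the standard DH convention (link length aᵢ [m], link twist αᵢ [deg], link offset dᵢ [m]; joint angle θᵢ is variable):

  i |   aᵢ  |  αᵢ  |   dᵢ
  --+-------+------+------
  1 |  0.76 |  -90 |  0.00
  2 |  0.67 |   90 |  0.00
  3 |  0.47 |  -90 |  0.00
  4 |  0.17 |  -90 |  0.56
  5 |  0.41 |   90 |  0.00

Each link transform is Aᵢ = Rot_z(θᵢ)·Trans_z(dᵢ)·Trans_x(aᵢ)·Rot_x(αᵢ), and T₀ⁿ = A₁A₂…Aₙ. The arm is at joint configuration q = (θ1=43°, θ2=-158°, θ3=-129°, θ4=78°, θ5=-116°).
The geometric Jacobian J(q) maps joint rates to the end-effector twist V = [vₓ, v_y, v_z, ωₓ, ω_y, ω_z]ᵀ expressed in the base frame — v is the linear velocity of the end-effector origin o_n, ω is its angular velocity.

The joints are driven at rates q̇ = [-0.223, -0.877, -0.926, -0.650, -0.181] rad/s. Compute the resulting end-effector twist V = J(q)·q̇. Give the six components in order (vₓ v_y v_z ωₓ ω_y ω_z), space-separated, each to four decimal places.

o_n = [0.4558, -0.8712, 0.4021]
J₁: ẑ×o_n = [0.8712, 0.4558, -0.0000], ω = ẑ
J2: z=[-0.6820, 0.7314, 0.0000] o=[0.5558, 0.5183, 0.0000] → [0.2941, 0.2743, 1.0208, -0.6820, 0.7314, 0.0000]
J3: z=[-0.2740, -0.2555, -0.9272] o=[0.1015, 0.0947, 0.2510] → [-0.9341, -0.2871, 0.3551, -0.2740, -0.2555, -0.9272]
J4: z=[-0.0978, -0.9517, 0.2911] o=[0.5512, 0.0146, 0.1402] → [0.0086, -0.0021, -0.0041, -0.0978, -0.9517, 0.2911]
J5: z=[-0.8789, 0.2198, 0.4234] o=[0.5758, -0.4819, 0.4491] → [0.1545, -0.0920, 0.3685, -0.8789, 0.2198, 0.4234]
V = J·q̇ = [0.3793, -0.0583, -1.2881, 1.0744, 0.1740, 0.3697]

0.3793 -0.0583 -1.2881 1.0744 0.1740 0.3697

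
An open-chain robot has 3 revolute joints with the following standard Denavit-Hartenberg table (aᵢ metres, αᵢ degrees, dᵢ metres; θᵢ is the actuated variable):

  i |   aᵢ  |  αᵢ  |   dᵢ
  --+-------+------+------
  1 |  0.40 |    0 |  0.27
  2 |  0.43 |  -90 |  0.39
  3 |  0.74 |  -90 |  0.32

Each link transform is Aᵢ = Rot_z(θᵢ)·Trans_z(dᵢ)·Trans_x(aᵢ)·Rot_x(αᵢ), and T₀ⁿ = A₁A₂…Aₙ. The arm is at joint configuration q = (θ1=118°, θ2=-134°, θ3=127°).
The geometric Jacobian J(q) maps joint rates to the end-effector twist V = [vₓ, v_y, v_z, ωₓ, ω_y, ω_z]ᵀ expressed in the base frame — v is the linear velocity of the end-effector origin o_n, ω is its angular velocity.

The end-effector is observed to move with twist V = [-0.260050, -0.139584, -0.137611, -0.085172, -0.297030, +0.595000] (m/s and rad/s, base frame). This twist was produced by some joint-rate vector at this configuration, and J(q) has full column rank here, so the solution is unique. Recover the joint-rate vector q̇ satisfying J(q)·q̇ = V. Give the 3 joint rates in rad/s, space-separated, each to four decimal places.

0.7080 -0.1130 -0.3090

o_n = [-0.1143, 0.6650, 0.0690]
J₁: ẑ×o_n = [-0.6650, -0.1143, 0.0000], ω = ẑ
J2: z=[0.0000, 0.0000, 1.0000] o=[-0.1878, 0.3532, 0.2700] → [-0.3118, 0.0735, 0.0000, 0.0000, 0.0000, 1.0000]
J3: z=[0.2756, 0.9613, 0.0000] o=[0.2256, 0.2347, 0.6600] → [-0.5681, 0.1629, 0.4453, 0.2756, 0.9613, 0.0000]
q̇ = J⁺·V = [0.7080, -0.1130, -0.3090]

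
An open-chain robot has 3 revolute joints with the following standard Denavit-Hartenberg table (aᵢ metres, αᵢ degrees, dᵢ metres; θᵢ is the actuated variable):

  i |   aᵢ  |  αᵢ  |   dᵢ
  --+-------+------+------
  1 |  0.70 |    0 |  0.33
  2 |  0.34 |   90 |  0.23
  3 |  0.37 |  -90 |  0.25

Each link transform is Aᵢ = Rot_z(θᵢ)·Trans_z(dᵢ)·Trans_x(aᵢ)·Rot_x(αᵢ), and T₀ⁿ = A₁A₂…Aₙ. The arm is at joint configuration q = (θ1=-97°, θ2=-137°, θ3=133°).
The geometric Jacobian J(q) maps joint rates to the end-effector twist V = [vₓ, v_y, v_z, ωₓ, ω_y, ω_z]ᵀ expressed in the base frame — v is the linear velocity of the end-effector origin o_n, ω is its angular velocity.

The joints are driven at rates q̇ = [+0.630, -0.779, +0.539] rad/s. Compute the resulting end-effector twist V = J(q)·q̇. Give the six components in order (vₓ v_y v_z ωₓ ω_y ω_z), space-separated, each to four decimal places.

o_n = [0.0654, -0.4769, 0.8306]
J₁: ẑ×o_n = [0.4769, 0.0654, -0.0000], ω = ẑ
J2: z=[0.0000, 0.0000, 1.0000] o=[-0.0853, -0.6948, 0.3300] → [-0.2179, 0.1507, 0.0000, 0.0000, 0.0000, 1.0000]
J3: z=[0.8090, 0.5878, 0.0000] o=[-0.2852, -0.4197, 0.5600] → [0.1591, -0.2189, -0.2523, 0.8090, 0.5878, 0.0000]
V = J·q̇ = [0.5559, -0.1942, -0.1360, 0.4361, 0.3168, -0.1490]

0.5559 -0.1942 -0.1360 0.4361 0.3168 -0.1490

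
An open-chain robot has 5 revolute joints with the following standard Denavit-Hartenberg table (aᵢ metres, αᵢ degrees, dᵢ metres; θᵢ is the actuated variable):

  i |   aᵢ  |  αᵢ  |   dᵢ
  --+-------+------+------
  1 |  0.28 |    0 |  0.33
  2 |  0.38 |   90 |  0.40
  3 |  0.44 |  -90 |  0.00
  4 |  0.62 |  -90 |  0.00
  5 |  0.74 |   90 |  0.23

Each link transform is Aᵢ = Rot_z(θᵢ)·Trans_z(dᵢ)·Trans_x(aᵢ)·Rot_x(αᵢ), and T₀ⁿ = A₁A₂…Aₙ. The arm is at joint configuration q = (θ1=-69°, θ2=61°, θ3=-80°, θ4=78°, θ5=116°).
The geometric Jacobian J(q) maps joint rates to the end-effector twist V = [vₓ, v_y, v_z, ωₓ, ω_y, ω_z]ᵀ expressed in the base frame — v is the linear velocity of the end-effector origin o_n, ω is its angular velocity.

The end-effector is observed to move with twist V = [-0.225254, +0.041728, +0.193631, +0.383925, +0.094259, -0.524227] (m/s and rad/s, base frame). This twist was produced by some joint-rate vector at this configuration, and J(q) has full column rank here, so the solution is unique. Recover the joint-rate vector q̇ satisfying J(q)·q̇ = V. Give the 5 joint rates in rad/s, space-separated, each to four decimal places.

-0.9800 0.5450 -0.1790 0.3460 -0.1550

o_n = [-0.0775, 0.1039, 0.3422]
J₁: ẑ×o_n = [-0.1039, -0.0775, 0.0000], ω = ẑ
J2: z=[0.0000, 0.0000, 1.0000] o=[0.1003, -0.2614, 0.3300] → [-0.3653, -0.1779, 0.0000, 0.0000, 0.0000, 1.0000]
J3: z=[-0.1392, -0.9903, 0.0000] o=[0.4766, -0.3143, 0.7300] → [0.3840, -0.0540, -0.6070, -0.1392, -0.9903, 0.0000]
J4: z=[0.9752, -0.1371, 0.1736] o=[0.5523, -0.3249, 0.2967] → [-0.0807, -0.1538, 0.3318, 0.9752, -0.1371, 0.1736]
J5: z=[-0.1393, 0.2295, 0.9633] o=[0.6589, 0.2725, 0.1697] → [0.2020, -0.6854, 0.1925, -0.1393, 0.2295, 0.9633]
q̇ = J⁺·V = [-0.9800, 0.5450, -0.1790, 0.3460, -0.1550]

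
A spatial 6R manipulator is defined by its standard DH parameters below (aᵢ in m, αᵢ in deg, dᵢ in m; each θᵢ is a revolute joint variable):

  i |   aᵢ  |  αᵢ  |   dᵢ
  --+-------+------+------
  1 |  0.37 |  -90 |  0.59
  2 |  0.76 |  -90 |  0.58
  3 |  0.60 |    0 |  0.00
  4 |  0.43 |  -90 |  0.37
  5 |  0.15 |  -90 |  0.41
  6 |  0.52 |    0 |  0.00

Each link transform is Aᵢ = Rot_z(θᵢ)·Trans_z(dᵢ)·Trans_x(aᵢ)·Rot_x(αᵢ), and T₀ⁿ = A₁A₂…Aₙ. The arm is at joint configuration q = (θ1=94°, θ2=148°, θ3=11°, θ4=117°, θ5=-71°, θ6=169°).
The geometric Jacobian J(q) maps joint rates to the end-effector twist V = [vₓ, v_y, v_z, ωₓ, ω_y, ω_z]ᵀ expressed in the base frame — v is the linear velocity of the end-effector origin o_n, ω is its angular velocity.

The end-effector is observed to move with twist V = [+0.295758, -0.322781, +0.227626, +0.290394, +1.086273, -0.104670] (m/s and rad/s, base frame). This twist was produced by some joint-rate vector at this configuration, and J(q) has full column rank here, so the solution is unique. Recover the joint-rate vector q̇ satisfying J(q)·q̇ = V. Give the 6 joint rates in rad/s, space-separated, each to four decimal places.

o_n = [-0.3803, -0.4462, 0.1317]
J₁: ẑ×o_n = [0.4462, -0.3803, 0.0000], ω = ẑ
J2: z=[-0.9976, -0.0698, 0.0000] o=[-0.0258, 0.3691, 0.5900] → [0.0320, -0.4572, 0.7885, -0.9976, -0.0698, 0.0000]
J3: z=[0.0370, -0.5286, 0.8480] o=[-0.5594, -0.3143, 0.1873] → [0.1412, 0.1540, 0.0898, 0.0370, -0.5286, 0.8480]
J4: z=[0.0370, -0.5286, 0.8480] o=[-0.4104, -0.8046, -0.1248] → [-0.4396, 0.0160, 0.0292, 0.0370, -0.5286, 0.8480]
J5: z=[-0.6608, 0.6237, 0.4176] o=[-0.0744, -0.7526, 0.3292] → [-0.2512, -0.2583, -0.0117, -0.6608, 0.6237, 0.4176]
J6: z=[0.6968, 0.7165, 0.0324] o=[-0.3034, -0.5437, 0.6366] → [-0.3650, 0.3494, 0.1231, 0.6968, 0.7165, 0.0324]
q̇ = J⁺·V = [0.9680, 0.2740, -0.7650, -0.4640, -0.1310, 0.7500]

0.9680 0.2740 -0.7650 -0.4640 -0.1310 0.7500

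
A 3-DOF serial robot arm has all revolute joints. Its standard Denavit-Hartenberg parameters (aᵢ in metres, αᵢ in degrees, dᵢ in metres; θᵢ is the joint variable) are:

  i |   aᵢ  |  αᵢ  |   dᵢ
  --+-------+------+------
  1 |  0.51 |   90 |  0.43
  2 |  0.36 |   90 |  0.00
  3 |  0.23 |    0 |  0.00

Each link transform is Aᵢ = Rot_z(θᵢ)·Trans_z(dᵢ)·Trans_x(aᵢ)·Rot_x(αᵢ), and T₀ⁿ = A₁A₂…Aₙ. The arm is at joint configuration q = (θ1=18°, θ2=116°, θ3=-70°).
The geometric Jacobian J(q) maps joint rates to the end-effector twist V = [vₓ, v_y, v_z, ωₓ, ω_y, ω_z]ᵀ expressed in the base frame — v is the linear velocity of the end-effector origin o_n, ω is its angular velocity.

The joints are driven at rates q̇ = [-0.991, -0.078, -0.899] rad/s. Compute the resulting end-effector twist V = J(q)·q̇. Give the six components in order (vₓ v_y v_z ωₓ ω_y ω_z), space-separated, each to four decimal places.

o_n = [0.2354, 0.3037, 0.8243]
J₁: ẑ×o_n = [-0.3037, 0.2354, 0.0000], ω = ẑ
J2: z=[0.3090, -0.9511, 0.0000] o=[0.4850, 0.1576, 0.4300] → [-0.3750, -0.1218, -0.1923, 0.3090, -0.9511, 0.0000]
J3: z=[0.8548, 0.2777, 0.4384] o=[0.3349, 0.1088, 0.7536] → [-0.0658, -0.1041, 0.1943, 0.8548, 0.2777, 0.4384]
V = J·q̇ = [0.3894, -0.1302, -0.1596, -0.7926, -0.1755, -1.3851]

0.3894 -0.1302 -0.1596 -0.7926 -0.1755 -1.3851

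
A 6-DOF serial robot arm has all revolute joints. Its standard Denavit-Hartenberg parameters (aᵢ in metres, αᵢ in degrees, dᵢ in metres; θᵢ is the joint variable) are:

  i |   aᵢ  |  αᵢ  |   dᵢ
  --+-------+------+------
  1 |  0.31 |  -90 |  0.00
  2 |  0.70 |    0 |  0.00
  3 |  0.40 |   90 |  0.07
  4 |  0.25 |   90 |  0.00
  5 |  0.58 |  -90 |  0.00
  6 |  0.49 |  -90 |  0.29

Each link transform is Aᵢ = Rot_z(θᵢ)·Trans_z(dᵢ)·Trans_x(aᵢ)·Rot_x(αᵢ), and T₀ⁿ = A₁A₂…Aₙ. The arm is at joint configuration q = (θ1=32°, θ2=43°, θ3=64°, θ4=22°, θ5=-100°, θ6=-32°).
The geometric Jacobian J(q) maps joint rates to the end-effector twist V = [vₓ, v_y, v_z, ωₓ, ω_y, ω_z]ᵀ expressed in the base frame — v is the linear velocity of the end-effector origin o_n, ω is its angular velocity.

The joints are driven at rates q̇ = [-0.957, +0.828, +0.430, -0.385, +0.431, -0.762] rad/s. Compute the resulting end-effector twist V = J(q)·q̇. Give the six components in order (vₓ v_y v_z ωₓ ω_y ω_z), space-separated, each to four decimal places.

-0.8821 -0.4229 0.5524 -0.3783 0.4443 -0.3721

o_n = [-0.3271, -0.2455, -0.9732]
J₁: ẑ×o_n = [0.2455, -0.3271, 0.0000], ω = ẑ
J2: z=[-0.5299, 0.8480, 0.0000] o=[0.2629, 0.1643, 0.0000] → [-0.8253, -0.5157, 0.7175, -0.5299, 0.8480, 0.0000]
J3: z=[-0.5299, 0.8480, 0.0000] o=[0.6971, 0.4356, -0.4774] → [-0.4204, -0.2627, 1.2295, -0.5299, 0.8480, 0.0000]
J4: z=[0.8110, 0.5068, -0.2924] o=[0.5608, 0.4330, -0.8599] → [-0.2558, 0.3514, -0.1003, 0.8110, 0.5068, -0.2924]
J5: z=[0.3985, -0.8443, -0.3582] o=[0.4537, 0.4765, -1.0816] → [-0.3502, 0.2365, -0.9469, 0.3985, -0.8443, -0.3582]
J6: z=[-0.5627, 0.0834, -0.8224] o=[0.0336, 0.1695, -0.8253] → [-0.3536, 0.2134, 0.2636, -0.5627, 0.0834, -0.8224]
V = J·q̇ = [-0.8821, -0.4229, 0.5524, -0.3783, 0.4443, -0.3721]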